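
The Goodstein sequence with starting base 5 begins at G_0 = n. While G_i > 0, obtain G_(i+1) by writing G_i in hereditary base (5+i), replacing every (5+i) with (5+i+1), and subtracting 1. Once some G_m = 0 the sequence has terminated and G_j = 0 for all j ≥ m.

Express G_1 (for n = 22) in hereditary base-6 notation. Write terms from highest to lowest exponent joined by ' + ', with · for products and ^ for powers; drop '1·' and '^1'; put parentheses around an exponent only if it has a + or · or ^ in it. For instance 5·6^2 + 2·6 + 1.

4·6 + 1

G_0=22  [base 5] 4·5 + 2  →[5↦6]→  4·6 + 2 = 26  −1 ⇒ G_1=25
G_1=25  [base 6] 4·6 + 1  →[6↦7]→  4·7 + 1 = 29  −1 ⇒ G_2=28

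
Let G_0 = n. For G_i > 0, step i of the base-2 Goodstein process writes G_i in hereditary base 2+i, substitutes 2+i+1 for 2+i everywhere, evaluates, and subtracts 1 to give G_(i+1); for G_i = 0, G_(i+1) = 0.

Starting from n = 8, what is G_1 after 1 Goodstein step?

80

(0) 8|_2 = 2^(2 + 1) ↦ 3^(3 + 1)|_3 = 81 ⇒ 80
(1) 80|_3 = 2·3^3 + 2·3^2 + 2·3 + 2 ↦ 2·4^4 + 2·4^2 + 2·4 + 2|_4 = 554 ⇒ 553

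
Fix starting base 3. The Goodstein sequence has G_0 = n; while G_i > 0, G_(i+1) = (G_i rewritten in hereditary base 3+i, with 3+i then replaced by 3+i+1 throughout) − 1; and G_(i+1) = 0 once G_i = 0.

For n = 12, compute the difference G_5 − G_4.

14

[0] 12 ≡ 3^2 + 3 (base 3). Lift 4: 20. −1: 19.
[1] 19 ≡ 4^2 + 3 (base 4). Lift 5: 28. −1: 27.
[2] 27 ≡ 5^2 + 2 (base 5). Lift 6: 38. −1: 37.
[3] 37 ≡ 6^2 + 1 (base 6). Lift 7: 50. −1: 49.
[4] 49 ≡ 7^2 (base 7). Lift 8: 64. −1: 63.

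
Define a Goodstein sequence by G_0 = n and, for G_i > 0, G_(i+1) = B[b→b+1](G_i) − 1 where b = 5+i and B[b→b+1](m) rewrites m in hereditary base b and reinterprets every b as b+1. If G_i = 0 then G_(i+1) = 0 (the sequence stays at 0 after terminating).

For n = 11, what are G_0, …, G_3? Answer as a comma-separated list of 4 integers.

base 5: 11 = 2·5 + 1; at 6: 2·6 + 1 = 13; next = 12
base 6: 12 = 2·6; at 7: 2·7 = 14; next = 13
base 7: 13 = 7 + 6; at 8: 8 + 6 = 14; next = 13

11, 12, 13, 13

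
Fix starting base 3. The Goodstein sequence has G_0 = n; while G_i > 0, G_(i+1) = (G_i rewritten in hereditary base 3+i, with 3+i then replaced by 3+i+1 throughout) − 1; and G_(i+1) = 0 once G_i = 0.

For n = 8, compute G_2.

base 3: 8 = 2·3 + 2; at 4: 2·4 + 2 = 10; next = 9
base 4: 9 = 2·4 + 1; at 5: 2·5 + 1 = 11; next = 10
base 5: 10 = 2·5; at 6: 2·6 = 12; next = 11

10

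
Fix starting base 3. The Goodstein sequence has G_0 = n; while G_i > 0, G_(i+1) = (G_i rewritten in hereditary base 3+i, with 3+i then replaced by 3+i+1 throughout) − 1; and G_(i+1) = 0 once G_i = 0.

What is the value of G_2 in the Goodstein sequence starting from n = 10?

24

10 —HB3→ 3^2 + 1 —bump→ 4^2 + 1 = 17 —(−1)→ 16
16 —HB4→ 4^2 —bump→ 5^2 = 25 —(−1)→ 24
24 —HB5→ 4·5 + 4 —bump→ 4·6 + 4 = 28 —(−1)→ 27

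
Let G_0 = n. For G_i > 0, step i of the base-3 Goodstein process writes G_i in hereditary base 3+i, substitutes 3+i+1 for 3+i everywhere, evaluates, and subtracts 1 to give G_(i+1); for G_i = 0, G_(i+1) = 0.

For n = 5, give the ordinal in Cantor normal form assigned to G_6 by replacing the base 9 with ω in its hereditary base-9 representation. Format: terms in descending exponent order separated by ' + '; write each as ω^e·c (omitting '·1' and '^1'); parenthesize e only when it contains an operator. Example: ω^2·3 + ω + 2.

step 0: 5 = 3 + 2; sub 4 for 3: 4 + 2; = 6; G_1 = 6−1 = 5
step 1: 5 = 4 + 1; sub 5 for 4: 5 + 1; = 6; G_2 = 6−1 = 5
step 2: 5 = 5; sub 6 for 5: 6; = 6; G_3 = 6−1 = 5
step 3: 5 = 5; sub 7 for 6: 5; = 5; G_4 = 5−1 = 4
step 4: 4 = 4; sub 8 for 7: 4; = 4; G_5 = 4−1 = 3
step 5: 3 = 3; sub 9 for 8: 3; = 3; G_6 = 3−1 = 2

2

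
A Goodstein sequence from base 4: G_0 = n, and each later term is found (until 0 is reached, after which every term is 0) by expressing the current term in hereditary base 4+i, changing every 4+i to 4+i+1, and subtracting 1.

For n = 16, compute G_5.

36

G_0=16  [base 4] 4^2  →[4↦5]→  5^2 = 25  −1 ⇒ G_1=24
G_1=24  [base 5] 4·5 + 4  →[5↦6]→  4·6 + 4 = 28  −1 ⇒ G_2=27
G_2=27  [base 6] 4·6 + 3  →[6↦7]→  4·7 + 3 = 31  −1 ⇒ G_3=30
G_3=30  [base 7] 4·7 + 2  →[7↦8]→  4·8 + 2 = 34  −1 ⇒ G_4=33
G_4=33  [base 8] 4·8 + 1  →[8↦9]→  4·9 + 1 = 37  −1 ⇒ G_5=36
G_5=36  [base 9] 4·9  →[9↦10]→  4·10 = 40  −1 ⇒ G_6=39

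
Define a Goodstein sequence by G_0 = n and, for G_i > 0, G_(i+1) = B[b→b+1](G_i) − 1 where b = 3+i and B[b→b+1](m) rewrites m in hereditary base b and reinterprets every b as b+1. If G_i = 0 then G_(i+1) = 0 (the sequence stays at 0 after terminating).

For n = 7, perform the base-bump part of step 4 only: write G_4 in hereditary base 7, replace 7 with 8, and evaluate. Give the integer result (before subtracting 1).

10

G_0=7  [base 3] 2·3 + 1  →[3↦4]→  2·4 + 1 = 9  −1 ⇒ G_1=8
G_1=8  [base 4] 2·4  →[4↦5]→  2·5 = 10  −1 ⇒ G_2=9
G_2=9  [base 5] 5 + 4  →[5↦6]→  6 + 4 = 10  −1 ⇒ G_3=9
G_3=9  [base 6] 6 + 3  →[6↦7]→  7 + 3 = 10  −1 ⇒ G_4=9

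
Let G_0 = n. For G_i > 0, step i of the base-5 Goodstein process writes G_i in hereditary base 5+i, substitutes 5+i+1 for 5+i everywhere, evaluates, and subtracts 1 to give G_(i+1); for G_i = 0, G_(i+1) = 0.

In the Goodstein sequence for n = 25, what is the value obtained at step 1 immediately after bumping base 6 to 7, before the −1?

[0] 25 ≡ 5^2 (base 5). Lift 6: 36. −1: 35.
[1] 35 ≡ 5·6 + 5 (base 6). Lift 7: 40. −1: 39.

40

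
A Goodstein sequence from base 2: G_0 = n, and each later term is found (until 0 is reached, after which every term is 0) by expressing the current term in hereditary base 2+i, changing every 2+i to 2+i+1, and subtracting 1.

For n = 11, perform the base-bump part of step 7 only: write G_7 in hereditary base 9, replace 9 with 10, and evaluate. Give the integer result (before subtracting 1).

70077777776

[0] 11 ≡ 2^(2 + 1) + 2 + 1 (base 2). Lift 3: 85. −1: 84.
[1] 84 ≡ 3^(3 + 1) + 3 (base 3). Lift 4: 1028. −1: 1027.
[2] 1027 ≡ 4^(4 + 1) + 3 (base 4). Lift 5: 15628. −1: 15627.
[3] 15627 ≡ 5^(5 + 1) + 2 (base 5). Lift 6: 279938. −1: 279937.
[4] 279937 ≡ 6^(6 + 1) + 1 (base 6). Lift 7: 5764802. −1: 5764801.
[5] 5764801 ≡ 7^(7 + 1) (base 7). Lift 8: 134217728. −1: 134217727.
[6] 134217727 ≡ 7·8^8 + 7·8^7 + 7·8^6 + 7·8^5 + 7·8^4 + 7·8^3 + 7·8^2 + 7·8 + 7 (base 8). Lift 9: 2749609303. −1: 2749609302.
[7] 2749609302 ≡ 7·9^9 + 7·9^7 + 7·9^6 + 7·9^5 + 7·9^4 + 7·9^3 + 7·9^2 + 7·9 + 6 (base 9). Lift 10: 70077777776. −1: 70077777775.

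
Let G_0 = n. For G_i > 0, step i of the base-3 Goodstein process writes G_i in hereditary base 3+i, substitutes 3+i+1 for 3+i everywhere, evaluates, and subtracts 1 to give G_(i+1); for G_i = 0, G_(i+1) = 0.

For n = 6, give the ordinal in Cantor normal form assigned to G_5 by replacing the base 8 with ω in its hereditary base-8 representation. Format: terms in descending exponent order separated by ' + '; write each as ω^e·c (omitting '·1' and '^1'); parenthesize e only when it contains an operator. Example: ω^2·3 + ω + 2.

7

G_0=6  [base 3] 2·3  →[3↦4]→  2·4 = 8  −1 ⇒ G_1=7
G_1=7  [base 4] 4 + 3  →[4↦5]→  5 + 3 = 8  −1 ⇒ G_2=7
G_2=7  [base 5] 5 + 2  →[5↦6]→  6 + 2 = 8  −1 ⇒ G_3=7
G_3=7  [base 6] 6 + 1  →[6↦7]→  7 + 1 = 8  −1 ⇒ G_4=7
G_4=7  [base 7] 7  →[7↦8]→  8 = 8  −1 ⇒ G_5=7
G_5=7  [base 8] 7  →[8↦9]→  7 = 7  −1 ⇒ G_6=6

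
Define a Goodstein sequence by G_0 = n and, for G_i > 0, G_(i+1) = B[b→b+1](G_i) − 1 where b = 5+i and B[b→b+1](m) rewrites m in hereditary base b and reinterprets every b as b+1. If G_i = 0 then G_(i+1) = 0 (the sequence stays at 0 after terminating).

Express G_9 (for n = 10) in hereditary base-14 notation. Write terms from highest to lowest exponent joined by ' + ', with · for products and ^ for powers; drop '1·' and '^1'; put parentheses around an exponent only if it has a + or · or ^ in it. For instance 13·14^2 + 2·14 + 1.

9

base 5: 10 = 2·5; at 6: 2·6 = 12; next = 11
base 6: 11 = 6 + 5; at 7: 7 + 5 = 12; next = 11
base 7: 11 = 7 + 4; at 8: 8 + 4 = 12; next = 11
base 8: 11 = 8 + 3; at 9: 9 + 3 = 12; next = 11
base 9: 11 = 9 + 2; at 10: 10 + 2 = 12; next = 11
base 10: 11 = 10 + 1; at 11: 11 + 1 = 12; next = 11
base 11: 11 = 11; at 12: 12 = 12; next = 11
base 12: 11 = 11; at 13: 11 = 11; next = 10
base 13: 10 = 10; at 14: 10 = 10; next = 9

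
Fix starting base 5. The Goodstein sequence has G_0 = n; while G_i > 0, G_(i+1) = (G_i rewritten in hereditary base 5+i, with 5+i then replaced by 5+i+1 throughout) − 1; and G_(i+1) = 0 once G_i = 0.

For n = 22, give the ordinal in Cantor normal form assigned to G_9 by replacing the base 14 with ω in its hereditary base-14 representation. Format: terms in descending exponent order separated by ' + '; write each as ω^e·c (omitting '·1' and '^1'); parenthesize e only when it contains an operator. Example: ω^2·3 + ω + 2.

base 5: 22 = 4·5 + 2; at 6: 4·6 + 2 = 26; next = 25
base 6: 25 = 4·6 + 1; at 7: 4·7 + 1 = 29; next = 28
base 7: 28 = 4·7; at 8: 4·8 = 32; next = 31
base 8: 31 = 3·8 + 7; at 9: 3·9 + 7 = 34; next = 33
base 9: 33 = 3·9 + 6; at 10: 3·10 + 6 = 36; next = 35
base 10: 35 = 3·10 + 5; at 11: 3·11 + 5 = 38; next = 37
base 11: 37 = 3·11 + 4; at 12: 3·12 + 4 = 40; next = 39
base 12: 39 = 3·12 + 3; at 13: 3·13 + 3 = 42; next = 41
base 13: 41 = 3·13 + 2; at 14: 3·14 + 2 = 44; next = 43

ω·3 + 1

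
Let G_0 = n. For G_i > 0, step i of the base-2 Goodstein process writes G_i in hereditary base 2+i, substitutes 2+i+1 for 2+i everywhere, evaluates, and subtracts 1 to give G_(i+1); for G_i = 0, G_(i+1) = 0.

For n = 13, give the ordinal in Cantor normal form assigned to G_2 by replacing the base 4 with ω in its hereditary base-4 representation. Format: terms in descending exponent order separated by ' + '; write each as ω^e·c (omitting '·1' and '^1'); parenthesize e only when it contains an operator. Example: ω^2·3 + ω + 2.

13 —HB2→ 2^(2 + 1) + 2^2 + 1 —bump→ 3^(3 + 1) + 3^3 + 1 = 109 —(−1)→ 108
108 —HB3→ 3^(3 + 1) + 3^3 —bump→ 4^(4 + 1) + 4^4 = 1280 —(−1)→ 1279
1279 —HB4→ 4^(4 + 1) + 3·4^3 + 3·4^2 + 3·4 + 3 —bump→ 5^(5 + 1) + 3·5^3 + 3·5^2 + 3·5 + 3 = 16093 —(−1)→ 16092

ω^(ω + 1) + ω^3·3 + ω^2·3 + ω·3 + 3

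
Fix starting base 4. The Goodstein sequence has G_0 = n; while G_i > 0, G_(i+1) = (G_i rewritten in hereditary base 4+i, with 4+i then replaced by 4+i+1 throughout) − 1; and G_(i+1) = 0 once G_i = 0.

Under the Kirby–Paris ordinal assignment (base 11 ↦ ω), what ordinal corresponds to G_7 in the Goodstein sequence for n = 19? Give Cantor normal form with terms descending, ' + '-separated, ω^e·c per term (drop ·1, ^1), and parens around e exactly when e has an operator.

step 0: 19 = 4^2 + 3; sub 5 for 4: 5^2 + 3; = 28; G_1 = 28−1 = 27
step 1: 27 = 5^2 + 2; sub 6 for 5: 6^2 + 2; = 38; G_2 = 38−1 = 37
step 2: 37 = 6^2 + 1; sub 7 for 6: 7^2 + 1; = 50; G_3 = 50−1 = 49
step 3: 49 = 7^2; sub 8 for 7: 8^2; = 64; G_4 = 64−1 = 63
step 4: 63 = 7·8 + 7; sub 9 for 8: 7·9 + 7; = 70; G_5 = 70−1 = 69
step 5: 69 = 7·9 + 6; sub 10 for 9: 7·10 + 6; = 76; G_6 = 76−1 = 75
step 6: 75 = 7·10 + 5; sub 11 for 10: 7·11 + 5; = 82; G_7 = 82−1 = 81
step 7: 81 = 7·11 + 4; sub 12 for 11: 7·12 + 4; = 88; G_8 = 88−1 = 87

ω·7 + 4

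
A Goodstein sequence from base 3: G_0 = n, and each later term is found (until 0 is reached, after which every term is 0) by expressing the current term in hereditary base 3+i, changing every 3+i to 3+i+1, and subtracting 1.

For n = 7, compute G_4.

9

(0) 7|_3 = 2·3 + 1 ↦ 2·4 + 1|_4 = 9 ⇒ 8
(1) 8|_4 = 2·4 ↦ 2·5|_5 = 10 ⇒ 9
(2) 9|_5 = 5 + 4 ↦ 6 + 4|_6 = 10 ⇒ 9
(3) 9|_6 = 6 + 3 ↦ 7 + 3|_7 = 10 ⇒ 9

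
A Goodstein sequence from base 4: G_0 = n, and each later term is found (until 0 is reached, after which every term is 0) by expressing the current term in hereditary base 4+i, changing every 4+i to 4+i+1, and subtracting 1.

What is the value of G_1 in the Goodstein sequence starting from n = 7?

G_0 = 7. HB_4(7) = 4 + 3. Bump = 8. G_1 = 7.
G_1 = 7. HB_5(7) = 5 + 2. Bump = 8. G_2 = 7.

7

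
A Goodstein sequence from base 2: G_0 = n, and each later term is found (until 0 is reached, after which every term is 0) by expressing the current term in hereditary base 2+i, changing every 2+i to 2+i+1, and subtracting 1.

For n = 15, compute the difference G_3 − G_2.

[0] 15 ≡ 2^(2 + 1) + 2^2 + 2 + 1 (base 2). Lift 3: 112. −1: 111.
[1] 111 ≡ 3^(3 + 1) + 3^3 + 3 (base 3). Lift 4: 1284. −1: 1283.
[2] 1283 ≡ 4^(4 + 1) + 4^4 + 3 (base 4). Lift 5: 18753. −1: 18752.

17469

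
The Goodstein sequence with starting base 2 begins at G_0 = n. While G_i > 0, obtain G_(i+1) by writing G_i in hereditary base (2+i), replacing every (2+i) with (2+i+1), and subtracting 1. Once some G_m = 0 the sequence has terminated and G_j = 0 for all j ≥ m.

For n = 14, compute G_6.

step 0: 14 = 2^(2 + 1) + 2^2 + 2; sub 3 for 2: 3^(3 + 1) + 3^3 + 3; = 111; G_1 = 111−1 = 110
step 1: 110 = 3^(3 + 1) + 3^3 + 2; sub 4 for 3: 4^(4 + 1) + 4^4 + 2; = 1282; G_2 = 1282−1 = 1281
step 2: 1281 = 4^(4 + 1) + 4^4 + 1; sub 5 for 4: 5^(5 + 1) + 5^5 + 1; = 18751; G_3 = 18751−1 = 18750
step 3: 18750 = 5^(5 + 1) + 5^5; sub 6 for 5: 6^(6 + 1) + 6^6; = 326592; G_4 = 326592−1 = 326591
step 4: 326591 = 6^(6 + 1) + 5·6^5 + 5·6^4 + 5·6^3 + 5·6^2 + 5·6 + 5; sub 7 for 6: 7^(7 + 1) + 5·7^5 + 5·7^4 + 5·7^3 + 5·7^2 + 5·7 + 5; = 5862841; G_5 = 5862841−1 = 5862840
step 5: 5862840 = 7^(7 + 1) + 5·7^5 + 5·7^4 + 5·7^3 + 5·7^2 + 5·7 + 4; sub 8 for 7: 8^(8 + 1) + 5·8^5 + 5·8^4 + 5·8^3 + 5·8^2 + 5·8 + 4; = 134404972; G_6 = 134404972−1 = 134404971

134404971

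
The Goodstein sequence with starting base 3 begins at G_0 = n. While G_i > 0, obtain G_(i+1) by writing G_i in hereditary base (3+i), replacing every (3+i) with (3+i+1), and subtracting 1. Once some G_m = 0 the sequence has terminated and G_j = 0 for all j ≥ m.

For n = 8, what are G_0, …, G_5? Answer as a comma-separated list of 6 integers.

[0] 8 ≡ 2·3 + 2 (base 3). Lift 4: 10. −1: 9.
[1] 9 ≡ 2·4 + 1 (base 4). Lift 5: 11. −1: 10.
[2] 10 ≡ 2·5 (base 5). Lift 6: 12. −1: 11.
[3] 11 ≡ 6 + 5 (base 6). Lift 7: 12. −1: 11.
[4] 11 ≡ 7 + 4 (base 7). Lift 8: 12. −1: 11.

8, 9, 10, 11, 11, 11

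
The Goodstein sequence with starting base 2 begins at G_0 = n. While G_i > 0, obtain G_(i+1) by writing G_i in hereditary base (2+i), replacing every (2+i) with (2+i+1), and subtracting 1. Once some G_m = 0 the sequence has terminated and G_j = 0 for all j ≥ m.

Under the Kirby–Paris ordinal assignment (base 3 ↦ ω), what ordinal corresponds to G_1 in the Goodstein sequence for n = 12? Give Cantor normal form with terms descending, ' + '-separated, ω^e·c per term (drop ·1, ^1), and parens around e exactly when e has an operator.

ω^(ω + 1) + ω^2·2 + ω·2 + 2

i=0: 12 = 2^(2 + 1) + 2^2 (b=2); 2→3: 3^(3 + 1) + 3^3 = 108; 108−1 = 107
i=1: 107 = 3^(3 + 1) + 2·3^2 + 2·3 + 2 (b=3); 3→4: 4^(4 + 1) + 2·4^2 + 2·4 + 2 = 1066; 1066−1 = 1065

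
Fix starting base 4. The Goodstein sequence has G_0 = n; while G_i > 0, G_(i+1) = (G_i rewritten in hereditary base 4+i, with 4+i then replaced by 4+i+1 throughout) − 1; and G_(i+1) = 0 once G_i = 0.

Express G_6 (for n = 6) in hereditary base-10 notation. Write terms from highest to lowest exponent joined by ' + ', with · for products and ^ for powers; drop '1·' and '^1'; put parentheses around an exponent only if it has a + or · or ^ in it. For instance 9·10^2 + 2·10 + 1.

3

G_0 = 6. HB_4(6) = 4 + 2. Bump = 7. G_1 = 6.
G_1 = 6. HB_5(6) = 5 + 1. Bump = 7. G_2 = 6.
G_2 = 6. HB_6(6) = 6. Bump = 7. G_3 = 6.
G_3 = 6. HB_7(6) = 6. Bump = 6. G_4 = 5.
G_4 = 5. HB_8(5) = 5. Bump = 5. G_5 = 4.
G_5 = 4. HB_9(4) = 4. Bump = 4. G_6 = 3.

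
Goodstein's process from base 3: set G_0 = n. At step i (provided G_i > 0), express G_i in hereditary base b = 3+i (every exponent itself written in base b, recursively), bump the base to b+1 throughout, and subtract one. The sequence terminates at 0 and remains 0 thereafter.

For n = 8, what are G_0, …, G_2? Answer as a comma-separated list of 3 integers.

(0) 8|_3 = 2·3 + 2 ↦ 2·4 + 2|_4 = 10 ⇒ 9
(1) 9|_4 = 2·4 + 1 ↦ 2·5 + 1|_5 = 11 ⇒ 10

8, 9, 10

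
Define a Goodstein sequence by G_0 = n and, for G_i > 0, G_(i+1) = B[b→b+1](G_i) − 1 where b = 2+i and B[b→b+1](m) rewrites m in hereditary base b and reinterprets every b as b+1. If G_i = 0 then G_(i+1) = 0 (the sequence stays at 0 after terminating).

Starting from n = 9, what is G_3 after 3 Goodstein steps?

(0) 9|_2 = 2^(2 + 1) + 1 ↦ 3^(3 + 1) + 1|_3 = 82 ⇒ 81
(1) 81|_3 = 3^(3 + 1) ↦ 4^(4 + 1)|_4 = 1024 ⇒ 1023
(2) 1023|_4 = 3·4^4 + 3·4^3 + 3·4^2 + 3·4 + 3 ↦ 3·5^5 + 3·5^3 + 3·5^2 + 3·5 + 3|_5 = 9843 ⇒ 9842
(3) 9842|_5 = 3·5^5 + 3·5^3 + 3·5^2 + 3·5 + 2 ↦ 3·6^6 + 3·6^3 + 3·6^2 + 3·6 + 2|_6 = 140744 ⇒ 140743

9842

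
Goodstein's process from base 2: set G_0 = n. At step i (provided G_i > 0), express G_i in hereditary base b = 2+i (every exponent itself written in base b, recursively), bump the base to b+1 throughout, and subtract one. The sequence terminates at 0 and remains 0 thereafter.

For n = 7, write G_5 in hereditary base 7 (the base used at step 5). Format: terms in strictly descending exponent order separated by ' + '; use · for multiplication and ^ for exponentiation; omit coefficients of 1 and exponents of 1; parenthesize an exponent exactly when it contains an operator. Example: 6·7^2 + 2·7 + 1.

[0] 7 ≡ 2^2 + 2 + 1 (base 2). Lift 3: 31. −1: 30.
[1] 30 ≡ 3^3 + 3 (base 3). Lift 4: 260. −1: 259.
[2] 259 ≡ 4^4 + 3 (base 4). Lift 5: 3128. −1: 3127.
[3] 3127 ≡ 5^5 + 2 (base 5). Lift 6: 46658. −1: 46657.
[4] 46657 ≡ 6^6 + 1 (base 6). Lift 7: 823544. −1: 823543.
[5] 823543 ≡ 7^7 (base 7). Lift 8: 16777216. −1: 16777215.

7^7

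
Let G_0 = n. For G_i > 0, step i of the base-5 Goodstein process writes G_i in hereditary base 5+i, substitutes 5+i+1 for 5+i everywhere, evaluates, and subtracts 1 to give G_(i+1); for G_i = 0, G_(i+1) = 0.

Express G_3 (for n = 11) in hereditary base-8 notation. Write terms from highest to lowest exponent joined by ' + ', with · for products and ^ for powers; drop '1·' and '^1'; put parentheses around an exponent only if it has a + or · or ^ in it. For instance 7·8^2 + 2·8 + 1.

11 —HB5→ 2·5 + 1 —bump→ 2·6 + 1 = 13 —(−1)→ 12
12 —HB6→ 2·6 —bump→ 2·7 = 14 —(−1)→ 13
13 —HB7→ 7 + 6 —bump→ 8 + 6 = 14 —(−1)→ 13
13 —HB8→ 8 + 5 —bump→ 9 + 5 = 14 —(−1)→ 13

8 + 5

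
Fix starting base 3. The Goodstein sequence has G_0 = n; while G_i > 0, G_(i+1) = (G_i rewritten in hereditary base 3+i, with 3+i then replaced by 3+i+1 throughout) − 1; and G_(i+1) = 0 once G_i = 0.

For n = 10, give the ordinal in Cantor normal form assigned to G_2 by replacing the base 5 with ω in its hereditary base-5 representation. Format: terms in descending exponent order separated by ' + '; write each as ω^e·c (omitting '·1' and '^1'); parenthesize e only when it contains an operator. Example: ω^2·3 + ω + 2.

(0) 10|_3 = 3^2 + 1 ↦ 4^2 + 1|_4 = 17 ⇒ 16
(1) 16|_4 = 4^2 ↦ 5^2|_5 = 25 ⇒ 24

ω·4 + 4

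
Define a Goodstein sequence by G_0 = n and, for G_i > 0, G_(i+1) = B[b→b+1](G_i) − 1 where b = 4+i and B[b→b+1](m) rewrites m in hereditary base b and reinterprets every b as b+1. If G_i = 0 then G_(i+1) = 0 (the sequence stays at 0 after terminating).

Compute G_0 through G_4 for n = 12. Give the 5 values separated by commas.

12, 14, 15, 16, 17

i=0: 12 = 3·4 (b=4); 4→5: 3·5 = 15; 15−1 = 14
i=1: 14 = 2·5 + 4 (b=5); 5→6: 2·6 + 4 = 16; 16−1 = 15
i=2: 15 = 2·6 + 3 (b=6); 6→7: 2·7 + 3 = 17; 17−1 = 16
i=3: 16 = 2·7 + 2 (b=7); 7→8: 2·8 + 2 = 18; 18−1 = 17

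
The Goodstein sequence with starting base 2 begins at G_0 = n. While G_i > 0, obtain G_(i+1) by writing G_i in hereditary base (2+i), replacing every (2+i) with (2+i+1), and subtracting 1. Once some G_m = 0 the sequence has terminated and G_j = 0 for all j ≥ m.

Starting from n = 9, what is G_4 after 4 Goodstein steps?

140743

G_0=9  [base 2] 2^(2 + 1) + 1  →[2↦3]→  3^(3 + 1) + 1 = 82  −1 ⇒ G_1=81
G_1=81  [base 3] 3^(3 + 1)  →[3↦4]→  4^(4 + 1) = 1024  −1 ⇒ G_2=1023
G_2=1023  [base 4] 3·4^4 + 3·4^3 + 3·4^2 + 3·4 + 3  →[4↦5]→  3·5^5 + 3·5^3 + 3·5^2 + 3·5 + 3 = 9843  −1 ⇒ G_3=9842
G_3=9842  [base 5] 3·5^5 + 3·5^3 + 3·5^2 + 3·5 + 2  →[5↦6]→  3·6^6 + 3·6^3 + 3·6^2 + 3·6 + 2 = 140744  −1 ⇒ G_4=140743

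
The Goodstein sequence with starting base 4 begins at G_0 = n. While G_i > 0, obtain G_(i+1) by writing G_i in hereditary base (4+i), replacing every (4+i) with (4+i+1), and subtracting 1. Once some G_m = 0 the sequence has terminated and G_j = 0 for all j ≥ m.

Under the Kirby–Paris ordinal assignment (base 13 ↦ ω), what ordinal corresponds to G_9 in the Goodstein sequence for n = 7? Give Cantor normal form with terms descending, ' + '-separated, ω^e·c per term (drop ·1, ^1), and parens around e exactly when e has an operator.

2

base 4: 7 = 4 + 3; at 5: 5 + 3 = 8; next = 7
base 5: 7 = 5 + 2; at 6: 6 + 2 = 8; next = 7
base 6: 7 = 6 + 1; at 7: 7 + 1 = 8; next = 7
base 7: 7 = 7; at 8: 8 = 8; next = 7
base 8: 7 = 7; at 9: 7 = 7; next = 6
base 9: 6 = 6; at 10: 6 = 6; next = 5
base 10: 5 = 5; at 11: 5 = 5; next = 4
base 11: 4 = 4; at 12: 4 = 4; next = 3
base 12: 3 = 3; at 13: 3 = 3; next = 2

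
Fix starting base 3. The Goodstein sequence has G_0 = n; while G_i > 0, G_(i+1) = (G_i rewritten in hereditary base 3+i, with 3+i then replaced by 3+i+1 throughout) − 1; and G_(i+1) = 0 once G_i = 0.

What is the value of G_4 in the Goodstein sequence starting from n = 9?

(0) 9|_3 = 3^2 ↦ 4^2|_4 = 16 ⇒ 15
(1) 15|_4 = 3·4 + 3 ↦ 3·5 + 3|_5 = 18 ⇒ 17
(2) 17|_5 = 3·5 + 2 ↦ 3·6 + 2|_6 = 20 ⇒ 19
(3) 19|_6 = 3·6 + 1 ↦ 3·7 + 1|_7 = 22 ⇒ 21
(4) 21|_7 = 3·7 ↦ 3·8|_8 = 24 ⇒ 23

21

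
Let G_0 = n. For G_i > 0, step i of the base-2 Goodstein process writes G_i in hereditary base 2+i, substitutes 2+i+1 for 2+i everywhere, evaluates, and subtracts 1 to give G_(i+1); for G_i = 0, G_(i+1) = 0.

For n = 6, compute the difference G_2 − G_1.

[0] 6 ≡ 2^2 + 2 (base 2). Lift 3: 30. −1: 29.
[1] 29 ≡ 3^3 + 2 (base 3). Lift 4: 258. −1: 257.

228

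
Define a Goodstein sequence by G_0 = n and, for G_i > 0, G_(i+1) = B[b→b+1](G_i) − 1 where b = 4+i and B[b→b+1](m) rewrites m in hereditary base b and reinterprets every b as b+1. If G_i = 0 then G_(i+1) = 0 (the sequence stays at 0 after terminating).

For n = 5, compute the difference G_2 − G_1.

0

step 0: 5 = 4 + 1; sub 5 for 4: 5 + 1; = 6; G_1 = 6−1 = 5
step 1: 5 = 5; sub 6 for 5: 6; = 6; G_2 = 6−1 = 5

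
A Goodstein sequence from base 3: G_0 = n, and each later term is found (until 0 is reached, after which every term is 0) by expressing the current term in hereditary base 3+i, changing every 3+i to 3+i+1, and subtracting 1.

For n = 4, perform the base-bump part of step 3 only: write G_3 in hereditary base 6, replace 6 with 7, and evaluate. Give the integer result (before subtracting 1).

3

step 0: 4 = 3 + 1; sub 4 for 3: 4 + 1; = 5; G_1 = 5−1 = 4
step 1: 4 = 4; sub 5 for 4: 5; = 5; G_2 = 5−1 = 4
step 2: 4 = 4; sub 6 for 5: 4; = 4; G_3 = 4−1 = 3
step 3: 3 = 3; sub 7 for 6: 3; = 3; G_4 = 3−1 = 2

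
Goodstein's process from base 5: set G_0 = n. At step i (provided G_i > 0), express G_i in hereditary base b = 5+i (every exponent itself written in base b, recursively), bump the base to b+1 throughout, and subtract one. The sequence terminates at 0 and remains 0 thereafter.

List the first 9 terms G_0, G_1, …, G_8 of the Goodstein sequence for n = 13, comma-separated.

base 5: 13 = 2·5 + 3; at 6: 2·6 + 3 = 15; next = 14
base 6: 14 = 2·6 + 2; at 7: 2·7 + 2 = 16; next = 15
base 7: 15 = 2·7 + 1; at 8: 2·8 + 1 = 17; next = 16
base 8: 16 = 2·8; at 9: 2·9 = 18; next = 17
base 9: 17 = 9 + 8; at 10: 10 + 8 = 18; next = 17
base 10: 17 = 10 + 7; at 11: 11 + 7 = 18; next = 17
base 11: 17 = 11 + 6; at 12: 12 + 6 = 18; next = 17
base 12: 17 = 12 + 5; at 13: 13 + 5 = 18; next = 17

13, 14, 15, 16, 17, 17, 17, 17, 17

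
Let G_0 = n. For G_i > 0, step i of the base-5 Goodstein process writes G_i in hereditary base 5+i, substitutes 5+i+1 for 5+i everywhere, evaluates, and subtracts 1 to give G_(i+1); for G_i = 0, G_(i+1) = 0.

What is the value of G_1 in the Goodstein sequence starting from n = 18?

18 —HB5→ 3·5 + 3 —bump→ 3·6 + 3 = 21 —(−1)→ 20
20 —HB6→ 3·6 + 2 —bump→ 3·7 + 2 = 23 —(−1)→ 22

20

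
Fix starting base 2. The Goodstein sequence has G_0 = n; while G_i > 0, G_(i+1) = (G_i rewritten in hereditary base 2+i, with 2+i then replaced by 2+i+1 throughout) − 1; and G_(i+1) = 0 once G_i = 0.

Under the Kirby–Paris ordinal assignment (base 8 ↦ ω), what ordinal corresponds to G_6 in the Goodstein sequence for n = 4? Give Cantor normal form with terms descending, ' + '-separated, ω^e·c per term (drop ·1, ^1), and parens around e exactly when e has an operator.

[0] 4 ≡ 2^2 (base 2). Lift 3: 27. −1: 26.
[1] 26 ≡ 2·3^2 + 2·3 + 2 (base 3). Lift 4: 42. −1: 41.
[2] 41 ≡ 2·4^2 + 2·4 + 1 (base 4). Lift 5: 61. −1: 60.
[3] 60 ≡ 2·5^2 + 2·5 (base 5). Lift 6: 84. −1: 83.
[4] 83 ≡ 2·6^2 + 6 + 5 (base 6). Lift 7: 110. −1: 109.
[5] 109 ≡ 2·7^2 + 7 + 4 (base 7). Lift 8: 140. −1: 139.
[6] 139 ≡ 2·8^2 + 8 + 3 (base 8). Lift 9: 174. −1: 173.

ω^2·2 + ω + 3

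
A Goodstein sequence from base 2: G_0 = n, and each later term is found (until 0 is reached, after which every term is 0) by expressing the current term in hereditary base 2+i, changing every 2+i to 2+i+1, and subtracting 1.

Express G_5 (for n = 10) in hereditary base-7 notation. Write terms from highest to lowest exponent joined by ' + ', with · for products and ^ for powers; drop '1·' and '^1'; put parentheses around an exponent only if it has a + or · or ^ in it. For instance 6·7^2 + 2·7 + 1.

G_0=10  [base 2] 2^(2 + 1) + 2  →[2↦3]→  3^(3 + 1) + 3 = 84  −1 ⇒ G_1=83
G_1=83  [base 3] 3^(3 + 1) + 2  →[3↦4]→  4^(4 + 1) + 2 = 1026  −1 ⇒ G_2=1025
G_2=1025  [base 4] 4^(4 + 1) + 1  →[4↦5]→  5^(5 + 1) + 1 = 15626  −1 ⇒ G_3=15625
G_3=15625  [base 5] 5^(5 + 1)  →[5↦6]→  6^(6 + 1) = 279936  −1 ⇒ G_4=279935
G_4=279935  [base 6] 5·6^6 + 5·6^5 + 5·6^4 + 5·6^3 + 5·6^2 + 5·6 + 5  →[6↦7]→  5·7^7 + 5·7^5 + 5·7^4 + 5·7^3 + 5·7^2 + 5·7 + 5 = 4215755  −1 ⇒ G_5=4215754

5·7^7 + 5·7^5 + 5·7^4 + 5·7^3 + 5·7^2 + 5·7 + 4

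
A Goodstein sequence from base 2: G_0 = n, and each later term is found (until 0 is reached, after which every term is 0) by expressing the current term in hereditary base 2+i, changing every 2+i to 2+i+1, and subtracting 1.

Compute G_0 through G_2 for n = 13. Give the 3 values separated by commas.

13, 108, 1279

G_0 = 13. HB_2(13) = 2^(2 + 1) + 2^2 + 1. Bump = 109. G_1 = 108.
G_1 = 108. HB_3(108) = 3^(3 + 1) + 3^3. Bump = 1280. G_2 = 1279.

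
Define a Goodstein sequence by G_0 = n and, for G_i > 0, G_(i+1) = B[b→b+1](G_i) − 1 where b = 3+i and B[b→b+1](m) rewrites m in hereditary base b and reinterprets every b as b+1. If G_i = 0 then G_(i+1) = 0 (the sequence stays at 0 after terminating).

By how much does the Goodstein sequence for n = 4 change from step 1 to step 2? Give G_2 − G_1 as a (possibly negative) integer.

0

(0) 4|_3 = 3 + 1 ↦ 4 + 1|_4 = 5 ⇒ 4
(1) 4|_4 = 4 ↦ 5|_5 = 5 ⇒ 4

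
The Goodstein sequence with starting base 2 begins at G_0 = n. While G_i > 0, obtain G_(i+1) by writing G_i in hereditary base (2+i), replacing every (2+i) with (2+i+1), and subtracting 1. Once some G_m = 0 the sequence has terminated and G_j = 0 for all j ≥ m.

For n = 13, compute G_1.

108

13 —HB2→ 2^(2 + 1) + 2^2 + 1 —bump→ 3^(3 + 1) + 3^3 + 1 = 109 —(−1)→ 108
108 —HB3→ 3^(3 + 1) + 3^3 —bump→ 4^(4 + 1) + 4^4 = 1280 —(−1)→ 1279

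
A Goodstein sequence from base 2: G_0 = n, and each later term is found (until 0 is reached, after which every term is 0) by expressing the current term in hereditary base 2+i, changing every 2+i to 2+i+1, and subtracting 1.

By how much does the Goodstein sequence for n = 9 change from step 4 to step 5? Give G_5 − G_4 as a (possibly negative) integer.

[0] 9 ≡ 2^(2 + 1) + 1 (base 2). Lift 3: 82. −1: 81.
[1] 81 ≡ 3^(3 + 1) (base 3). Lift 4: 1024. −1: 1023.
[2] 1023 ≡ 3·4^4 + 3·4^3 + 3·4^2 + 3·4 + 3 (base 4). Lift 5: 9843. −1: 9842.
[3] 9842 ≡ 3·5^5 + 3·5^3 + 3·5^2 + 3·5 + 2 (base 5). Lift 6: 140744. −1: 140743.
[4] 140743 ≡ 3·6^6 + 3·6^3 + 3·6^2 + 3·6 + 1 (base 6). Lift 7: 2471827. −1: 2471826.

2331083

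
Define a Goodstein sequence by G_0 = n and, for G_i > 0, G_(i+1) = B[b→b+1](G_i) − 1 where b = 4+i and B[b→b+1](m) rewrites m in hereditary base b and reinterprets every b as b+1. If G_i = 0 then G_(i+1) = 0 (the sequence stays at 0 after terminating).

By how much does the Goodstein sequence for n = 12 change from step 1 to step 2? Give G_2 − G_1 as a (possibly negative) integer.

1

i=0: 12 = 3·4 (b=4); 4→5: 3·5 = 15; 15−1 = 14
i=1: 14 = 2·5 + 4 (b=5); 5→6: 2·6 + 4 = 16; 16−1 = 15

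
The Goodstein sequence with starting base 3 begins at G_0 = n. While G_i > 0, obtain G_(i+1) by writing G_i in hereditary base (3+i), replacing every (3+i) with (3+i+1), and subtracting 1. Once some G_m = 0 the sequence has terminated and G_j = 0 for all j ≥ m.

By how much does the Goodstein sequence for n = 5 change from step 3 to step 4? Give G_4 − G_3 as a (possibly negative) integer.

-1

G_0 = 5. HB_3(5) = 3 + 2. Bump = 6. G_1 = 5.
G_1 = 5. HB_4(5) = 4 + 1. Bump = 6. G_2 = 5.
G_2 = 5. HB_5(5) = 5. Bump = 6. G_3 = 5.
G_3 = 5. HB_6(5) = 5. Bump = 5. G_4 = 4.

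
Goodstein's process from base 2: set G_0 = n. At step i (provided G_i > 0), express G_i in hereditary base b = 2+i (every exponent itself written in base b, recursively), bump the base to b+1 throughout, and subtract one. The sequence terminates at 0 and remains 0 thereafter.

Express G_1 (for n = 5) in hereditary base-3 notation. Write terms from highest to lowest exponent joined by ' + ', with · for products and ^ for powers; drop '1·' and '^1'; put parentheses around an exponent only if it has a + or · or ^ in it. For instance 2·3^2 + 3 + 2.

G_0=5  [base 2] 2^2 + 1  →[2↦3]→  3^3 + 1 = 28  −1 ⇒ G_1=27
G_1=27  [base 3] 3^3  →[3↦4]→  4^4 = 256  −1 ⇒ G_2=255

3^3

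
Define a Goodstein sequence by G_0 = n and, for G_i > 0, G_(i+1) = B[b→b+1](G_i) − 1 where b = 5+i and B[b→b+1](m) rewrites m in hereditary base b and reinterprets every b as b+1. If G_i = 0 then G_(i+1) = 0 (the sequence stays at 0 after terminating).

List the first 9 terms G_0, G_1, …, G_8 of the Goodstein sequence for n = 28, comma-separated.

28, 38, 50, 64, 80, 87, 94, 101, 108

G_0 = 28. HB_5(28) = 5^2 + 3. Bump = 39. G_1 = 38.
G_1 = 38. HB_6(38) = 6^2 + 2. Bump = 51. G_2 = 50.
G_2 = 50. HB_7(50) = 7^2 + 1. Bump = 65. G_3 = 64.
G_3 = 64. HB_8(64) = 8^2. Bump = 81. G_4 = 80.
G_4 = 80. HB_9(80) = 8·9 + 8. Bump = 88. G_5 = 87.
G_5 = 87. HB_10(87) = 8·10 + 7. Bump = 95. G_6 = 94.
G_6 = 94. HB_11(94) = 8·11 + 6. Bump = 102. G_7 = 101.
G_7 = 101. HB_12(101) = 8·12 + 5. Bump = 109. G_8 = 108.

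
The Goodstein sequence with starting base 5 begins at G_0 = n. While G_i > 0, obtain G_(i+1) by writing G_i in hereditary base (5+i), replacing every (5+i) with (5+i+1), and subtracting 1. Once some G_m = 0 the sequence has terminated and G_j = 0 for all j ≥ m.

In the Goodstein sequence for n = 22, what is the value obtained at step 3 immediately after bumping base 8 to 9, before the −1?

G_0=22  [base 5] 4·5 + 2  →[5↦6]→  4·6 + 2 = 26  −1 ⇒ G_1=25
G_1=25  [base 6] 4·6 + 1  →[6↦7]→  4·7 + 1 = 29  −1 ⇒ G_2=28
G_2=28  [base 7] 4·7  →[7↦8]→  4·8 = 32  −1 ⇒ G_3=31
G_3=31  [base 8] 3·8 + 7  →[8↦9]→  3·9 + 7 = 34  −1 ⇒ G_4=33

34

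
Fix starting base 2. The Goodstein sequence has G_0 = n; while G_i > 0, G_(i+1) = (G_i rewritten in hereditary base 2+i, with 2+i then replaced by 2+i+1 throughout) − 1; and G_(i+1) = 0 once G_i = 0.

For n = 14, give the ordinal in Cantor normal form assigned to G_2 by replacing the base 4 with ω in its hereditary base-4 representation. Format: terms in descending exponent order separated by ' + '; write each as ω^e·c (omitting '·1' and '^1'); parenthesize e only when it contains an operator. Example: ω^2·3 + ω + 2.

ω^(ω + 1) + ω^ω + 1

(0) 14|_2 = 2^(2 + 1) + 2^2 + 2 ↦ 3^(3 + 1) + 3^3 + 3|_3 = 111 ⇒ 110
(1) 110|_3 = 3^(3 + 1) + 3^3 + 2 ↦ 4^(4 + 1) + 4^4 + 2|_4 = 1282 ⇒ 1281
(2) 1281|_4 = 4^(4 + 1) + 4^4 + 1 ↦ 5^(5 + 1) + 5^5 + 1|_5 = 18751 ⇒ 18750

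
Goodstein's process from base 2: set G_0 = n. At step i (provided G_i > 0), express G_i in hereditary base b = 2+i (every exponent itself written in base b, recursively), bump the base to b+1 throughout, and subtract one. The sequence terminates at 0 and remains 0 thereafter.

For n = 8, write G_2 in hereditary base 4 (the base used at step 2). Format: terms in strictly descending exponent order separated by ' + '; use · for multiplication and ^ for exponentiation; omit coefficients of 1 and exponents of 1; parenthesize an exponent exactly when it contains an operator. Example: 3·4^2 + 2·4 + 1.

G_0 = 8. HB_2(8) = 2^(2 + 1). Bump = 81. G_1 = 80.
G_1 = 80. HB_3(80) = 2·3^3 + 2·3^2 + 2·3 + 2. Bump = 554. G_2 = 553.

2·4^4 + 2·4^2 + 2·4 + 1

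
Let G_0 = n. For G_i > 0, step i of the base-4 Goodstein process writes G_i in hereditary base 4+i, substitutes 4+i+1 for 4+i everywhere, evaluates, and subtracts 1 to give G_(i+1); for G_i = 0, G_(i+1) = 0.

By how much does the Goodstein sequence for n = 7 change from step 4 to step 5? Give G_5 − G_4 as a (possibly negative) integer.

[0] 7 ≡ 4 + 3 (base 4). Lift 5: 8. −1: 7.
[1] 7 ≡ 5 + 2 (base 5). Lift 6: 8. −1: 7.
[2] 7 ≡ 6 + 1 (base 6). Lift 7: 8. −1: 7.
[3] 7 ≡ 7 (base 7). Lift 8: 8. −1: 7.
[4] 7 ≡ 7 (base 8). Lift 9: 7. −1: 6.

-1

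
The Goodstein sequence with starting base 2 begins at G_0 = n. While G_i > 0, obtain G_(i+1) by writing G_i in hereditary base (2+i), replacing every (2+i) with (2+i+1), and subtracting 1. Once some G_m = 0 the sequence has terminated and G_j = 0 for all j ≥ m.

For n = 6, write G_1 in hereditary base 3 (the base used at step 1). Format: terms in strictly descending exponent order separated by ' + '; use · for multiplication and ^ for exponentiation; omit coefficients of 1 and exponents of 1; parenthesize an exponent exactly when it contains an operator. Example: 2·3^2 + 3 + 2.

3^3 + 2

i=0: 6 = 2^2 + 2 (b=2); 2→3: 3^3 + 3 = 30; 30−1 = 29
i=1: 29 = 3^3 + 2 (b=3); 3→4: 4^4 + 2 = 258; 258−1 = 257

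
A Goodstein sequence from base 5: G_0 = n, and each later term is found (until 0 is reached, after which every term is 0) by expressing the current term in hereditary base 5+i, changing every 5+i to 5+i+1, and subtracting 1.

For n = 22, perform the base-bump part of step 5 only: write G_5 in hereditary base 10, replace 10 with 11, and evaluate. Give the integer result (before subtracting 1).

38

[0] 22 ≡ 4·5 + 2 (base 5). Lift 6: 26. −1: 25.
[1] 25 ≡ 4·6 + 1 (base 6). Lift 7: 29. −1: 28.
[2] 28 ≡ 4·7 (base 7). Lift 8: 32. −1: 31.
[3] 31 ≡ 3·8 + 7 (base 8). Lift 9: 34. −1: 33.
[4] 33 ≡ 3·9 + 6 (base 9). Lift 10: 36. −1: 35.
[5] 35 ≡ 3·10 + 5 (base 10). Lift 11: 38. −1: 37.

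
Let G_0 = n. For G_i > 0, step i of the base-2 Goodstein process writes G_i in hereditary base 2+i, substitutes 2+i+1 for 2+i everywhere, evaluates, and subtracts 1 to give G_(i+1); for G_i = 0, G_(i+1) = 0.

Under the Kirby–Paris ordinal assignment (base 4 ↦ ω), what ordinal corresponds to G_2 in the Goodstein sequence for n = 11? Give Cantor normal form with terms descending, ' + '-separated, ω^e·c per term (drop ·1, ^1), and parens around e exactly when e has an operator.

step 0: 11 = 2^(2 + 1) + 2 + 1; sub 3 for 2: 3^(3 + 1) + 3 + 1; = 85; G_1 = 85−1 = 84
step 1: 84 = 3^(3 + 1) + 3; sub 4 for 3: 4^(4 + 1) + 4; = 1028; G_2 = 1028−1 = 1027
step 2: 1027 = 4^(4 + 1) + 3; sub 5 for 4: 5^(5 + 1) + 3; = 15628; G_3 = 15628−1 = 15627

ω^(ω + 1) + 3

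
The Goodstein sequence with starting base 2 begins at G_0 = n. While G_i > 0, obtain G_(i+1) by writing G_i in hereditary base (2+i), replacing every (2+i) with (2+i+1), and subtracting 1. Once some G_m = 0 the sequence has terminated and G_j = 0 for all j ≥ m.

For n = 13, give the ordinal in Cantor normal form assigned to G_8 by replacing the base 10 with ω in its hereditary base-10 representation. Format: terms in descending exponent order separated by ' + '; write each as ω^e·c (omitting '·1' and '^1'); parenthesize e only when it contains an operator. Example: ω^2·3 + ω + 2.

i=0: 13 = 2^(2 + 1) + 2^2 + 1 (b=2); 2→3: 3^(3 + 1) + 3^3 + 1 = 109; 109−1 = 108
i=1: 108 = 3^(3 + 1) + 3^3 (b=3); 3→4: 4^(4 + 1) + 4^4 = 1280; 1280−1 = 1279
i=2: 1279 = 4^(4 + 1) + 3·4^3 + 3·4^2 + 3·4 + 3 (b=4); 4→5: 5^(5 + 1) + 3·5^3 + 3·5^2 + 3·5 + 3 = 16093; 16093−1 = 16092
i=3: 16092 = 5^(5 + 1) + 3·5^3 + 3·5^2 + 3·5 + 2 (b=5); 5→6: 6^(6 + 1) + 3·6^3 + 3·6^2 + 3·6 + 2 = 280712; 280712−1 = 280711
i=4: 280711 = 6^(6 + 1) + 3·6^3 + 3·6^2 + 3·6 + 1 (b=6); 6→7: 7^(7 + 1) + 3·7^3 + 3·7^2 + 3·7 + 1 = 5765999; 5765999−1 = 5765998
i=5: 5765998 = 7^(7 + 1) + 3·7^3 + 3·7^2 + 3·7 (b=7); 7→8: 8^(8 + 1) + 3·8^3 + 3·8^2 + 3·8 = 134219480; 134219480−1 = 134219479
i=6: 134219479 = 8^(8 + 1) + 3·8^3 + 3·8^2 + 2·8 + 7 (b=8); 8→9: 9^(9 + 1) + 3·9^3 + 3·9^2 + 2·9 + 7 = 3486786856; 3486786856−1 = 3486786855
i=7: 3486786855 = 9^(9 + 1) + 3·9^3 + 3·9^2 + 2·9 + 6 (b=9); 9→10: 10^(10 + 1) + 3·10^3 + 3·10^2 + 2·10 + 6 = 100000003326; 100000003326−1 = 100000003325

ω^(ω + 1) + ω^3·3 + ω^2·3 + ω·2 + 5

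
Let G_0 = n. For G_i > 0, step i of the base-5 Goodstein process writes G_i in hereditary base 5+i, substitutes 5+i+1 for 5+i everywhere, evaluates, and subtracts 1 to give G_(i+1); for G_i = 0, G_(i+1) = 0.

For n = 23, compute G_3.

32

base 5: 23 = 4·5 + 3; at 6: 4·6 + 3 = 27; next = 26
base 6: 26 = 4·6 + 2; at 7: 4·7 + 2 = 30; next = 29
base 7: 29 = 4·7 + 1; at 8: 4·8 + 1 = 33; next = 32
base 8: 32 = 4·8; at 9: 4·9 = 36; next = 35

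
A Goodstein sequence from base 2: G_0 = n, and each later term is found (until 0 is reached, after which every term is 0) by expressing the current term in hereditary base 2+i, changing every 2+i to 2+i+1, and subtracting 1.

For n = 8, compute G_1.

80

step 0: 8 = 2^(2 + 1); sub 3 for 2: 3^(3 + 1); = 81; G_1 = 81−1 = 80
step 1: 80 = 2·3^3 + 2·3^2 + 2·3 + 2; sub 4 for 3: 2·4^4 + 2·4^2 + 2·4 + 2; = 554; G_2 = 554−1 = 553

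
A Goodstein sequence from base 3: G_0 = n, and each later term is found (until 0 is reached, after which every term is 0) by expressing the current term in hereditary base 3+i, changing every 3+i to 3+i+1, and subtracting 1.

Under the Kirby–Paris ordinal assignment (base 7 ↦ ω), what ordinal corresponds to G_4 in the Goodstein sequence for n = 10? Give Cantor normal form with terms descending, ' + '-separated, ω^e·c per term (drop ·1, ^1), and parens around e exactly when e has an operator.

base 3: 10 = 3^2 + 1; at 4: 4^2 + 1 = 17; next = 16
base 4: 16 = 4^2; at 5: 5^2 = 25; next = 24
base 5: 24 = 4·5 + 4; at 6: 4·6 + 4 = 28; next = 27
base 6: 27 = 4·6 + 3; at 7: 4·7 + 3 = 31; next = 30
base 7: 30 = 4·7 + 2; at 8: 4·8 + 2 = 34; next = 33

ω·4 + 2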